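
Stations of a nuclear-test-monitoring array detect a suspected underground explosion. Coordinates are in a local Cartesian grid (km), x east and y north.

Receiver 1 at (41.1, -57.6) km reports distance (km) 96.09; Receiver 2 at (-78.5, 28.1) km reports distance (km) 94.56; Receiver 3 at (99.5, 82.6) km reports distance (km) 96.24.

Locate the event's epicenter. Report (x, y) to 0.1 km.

Circle about each station: (x − 41.1)² + (y + 57.6)² = 96.09²; (x + 78.5)² + (y − 28.1)² = 94.56²; (x − 99.5)² + (y − 82.6)² = 96.24².
Subtracting the Receiver 1 equation from the Receiver 2 and Receiver 3 equations removes the quadratic terms:
-239.2 x + 171.4 y = 2236.58
116.8 x + 280.4 y = 11687.19
Solving the 2×2 system: x ≈ 15.8, y ≈ 35.1 km.

x ≈ 15.8 km, y ≈ 35.1 km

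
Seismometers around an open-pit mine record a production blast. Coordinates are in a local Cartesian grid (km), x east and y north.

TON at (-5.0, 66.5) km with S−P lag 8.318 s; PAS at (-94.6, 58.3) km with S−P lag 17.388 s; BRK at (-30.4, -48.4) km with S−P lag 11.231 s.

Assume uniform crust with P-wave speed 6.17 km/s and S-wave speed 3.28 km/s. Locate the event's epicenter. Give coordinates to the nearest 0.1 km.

Distance from S−P lag: d = Δt · v_P v_S / (v_P − v_S) = Δt · (6.17·3.28)/(6.17−3.28) ≈ 7.0026·Δt.
So d_TON = 58.25, d_PAS = 121.76, d_BRK = 78.65 km.
Circle about each station: (x + 5.0)² + (y − 66.5)² = 58.25²; (x + 94.6)² + (y − 58.3)² = 121.76²; (x + 30.4)² + (y + 48.4)² = 78.65².
Subtracting pairs of circle equations eliminates x²+y² and gives linear equations (the radical axes):
-179.2 x − 16.4 y = -3531.64
-50.8 x − 229.8 y = -3973.29
Solving the 2×2 system: x ≈ 18.5, y ≈ 13.2 km.

x ≈ 18.5 km, y ≈ 13.2 km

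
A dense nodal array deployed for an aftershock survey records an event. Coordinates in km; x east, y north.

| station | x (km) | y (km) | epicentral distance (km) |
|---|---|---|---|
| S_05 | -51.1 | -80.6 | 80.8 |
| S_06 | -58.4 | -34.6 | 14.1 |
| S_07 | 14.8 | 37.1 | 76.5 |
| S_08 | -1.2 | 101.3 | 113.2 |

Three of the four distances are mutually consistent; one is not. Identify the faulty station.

S_06

Solve using three stations at a time. Using S_05, S_07, S_08 (subtract circle equations pairwise → linear system) gives (x, y) ≈ (-52.3, 0.2).
Distances from that point to each station vs reported:
  S_05: calculated 80.9 vs reported 80.8 → residual 0.1 km
  S_06: calculated 35.4 vs reported 14.1 → residual 21.3 km
  S_07: calculated 76.6 vs reported 76.5 → residual 0.1 km
  S_08: calculated 113.2 vs reported 113.2 → residual 0.0 km
S_05, S_07, S_08 are mutually consistent (residuals ≈ 0); S_06 is off by 21.3 km.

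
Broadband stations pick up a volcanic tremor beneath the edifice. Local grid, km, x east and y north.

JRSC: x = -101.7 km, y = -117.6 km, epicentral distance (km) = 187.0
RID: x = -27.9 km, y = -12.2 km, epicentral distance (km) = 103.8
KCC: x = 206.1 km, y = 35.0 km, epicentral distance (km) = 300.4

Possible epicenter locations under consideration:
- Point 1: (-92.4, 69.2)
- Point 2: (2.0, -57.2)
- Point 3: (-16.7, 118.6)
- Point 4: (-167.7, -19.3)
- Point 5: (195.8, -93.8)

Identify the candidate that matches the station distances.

For each candidate, compare |candidate − station| to the reported distance:
Point 1: residuals JRSC 0.0, RID 0.1, KCC 0.1 → max 0.1 km
Point 2: residuals JRSC 67.0, RID 49.8, KCC 76.4 → max 76.4 km
Point 3: residuals JRSC 64.0, RID 27.5, KCC 62.4 → max 64.0 km
Point 4: residuals JRSC 68.6, RID 36.2, KCC 77.3 → max 77.3 km
Point 5: residuals JRSC 111.5, RID 134.3, KCC 171.2 → max 171.2 km
Only Point 1 has all residuals ≈ 0.

Point 1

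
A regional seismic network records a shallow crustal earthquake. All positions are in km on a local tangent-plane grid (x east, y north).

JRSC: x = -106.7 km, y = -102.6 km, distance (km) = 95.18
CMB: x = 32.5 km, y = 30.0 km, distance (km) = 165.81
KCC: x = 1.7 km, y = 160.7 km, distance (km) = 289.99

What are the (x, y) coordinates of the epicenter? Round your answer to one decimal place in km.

Circle about each station: (x + 106.7)² + (y + 102.6)² = 95.18²; (x − 32.5)² + (y − 30.0)² = 165.81²; (x − 1.7)² + (y − 160.7)² = 289.99².
Subtracting pairs of circle equations eliminates x²+y² and gives linear equations (the radical axes):
278.4 x + 265.2 y = -38389.12
216.8 x + 526.6 y = -71119.24
Solving the 2×2 system: x ≈ -15.2, y ≈ -128.8 km.
Check against JRSC (with the unrounded x, y): √((x + 106.7)²+(y + 102.6)²) = 95.17 ≈ 95.18 km. ✓

(-15.2, -128.8)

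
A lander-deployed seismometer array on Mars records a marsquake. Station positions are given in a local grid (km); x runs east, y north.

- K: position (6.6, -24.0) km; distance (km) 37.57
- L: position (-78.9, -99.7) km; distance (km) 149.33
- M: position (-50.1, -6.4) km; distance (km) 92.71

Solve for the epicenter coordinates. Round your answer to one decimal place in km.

42.4 km east, -12.6 km north

Circle about each station: (x − 6.6)² + (y + 24.0)² = 37.57²; (x + 78.9)² + (y + 99.7)² = 149.33²; (x + 50.1)² + (y + 6.4)² = 92.71².
Subtracting pairs of circle equations eliminates x²+y² and gives linear equations (the radical axes):
-171.0 x − 151.4 y = -5342.20
-113.4 x + 35.2 y = -5252.23
Solving the 2×2 system: x ≈ 42.4, y ≈ -12.6 km.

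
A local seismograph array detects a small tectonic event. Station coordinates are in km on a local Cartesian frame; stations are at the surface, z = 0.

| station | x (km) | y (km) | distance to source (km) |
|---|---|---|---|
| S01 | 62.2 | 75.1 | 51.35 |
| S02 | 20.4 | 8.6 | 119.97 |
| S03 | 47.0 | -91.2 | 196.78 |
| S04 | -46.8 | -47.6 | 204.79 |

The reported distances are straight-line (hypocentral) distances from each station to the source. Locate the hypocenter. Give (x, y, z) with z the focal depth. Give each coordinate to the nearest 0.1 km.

(94.5, 96.8, 33.5)

Each station gives a sphere (x−x_i)² + (y−y_i)² + z² = d_i² (stations at z=0).
Subtracting the S01 sphere from S02 and S03: z² cancels, leaving linear equations in x and y:
-83.6 x − 133.0 y = -20774.71
-30.4 x − 332.6 y = -35067.96
Solving: x ≈ 94.504, y ≈ 96.798 km (keep extra digits for the depth step; rounded: 94.5, 96.8).
Then from the S01 sphere: z² = 51.35² − (x − 62.2)² − (y − 75.1)² with x = 94.504, y = 96.798, so z ≈ 33.503 ≈ 33.5 km.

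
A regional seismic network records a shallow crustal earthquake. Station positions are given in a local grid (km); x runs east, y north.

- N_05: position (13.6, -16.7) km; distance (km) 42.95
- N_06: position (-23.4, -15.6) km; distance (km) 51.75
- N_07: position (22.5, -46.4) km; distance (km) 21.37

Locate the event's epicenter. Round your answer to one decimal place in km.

x ≈ 5.1 km, y ≈ -58.8 km

Circle about each station: (x − 13.6)² + (y + 16.7)² = 42.95²; (x + 23.4)² + (y + 15.6)² = 51.75²; (x − 22.5)² + (y + 46.4)² = 21.37².
Subtracting pairs of circle equations eliminates x²+y² and gives linear equations (the radical axes):
-74.0 x + 2.2 y = -506.29
17.8 x − 59.4 y = 3583.39
Solving the 2×2 system: x ≈ 5.1, y ≈ -58.8 km.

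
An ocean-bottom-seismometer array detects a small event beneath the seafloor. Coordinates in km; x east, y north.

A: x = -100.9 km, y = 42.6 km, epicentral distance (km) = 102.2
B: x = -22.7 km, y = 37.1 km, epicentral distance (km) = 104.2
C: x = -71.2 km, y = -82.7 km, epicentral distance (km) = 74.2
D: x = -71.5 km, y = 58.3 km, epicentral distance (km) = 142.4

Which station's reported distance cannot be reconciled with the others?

Solve using three stations at a time. Using B, C, D (subtract circle equations pairwise → linear system) gives (x, y) ≈ (0.7, -64.4).
Distances from that point to each station vs reported:
  A: calculated 147.6 vs reported 102.2 → residual 45.4 km
  B: calculated 104.2 vs reported 104.2 → residual 0.0 km
  C: calculated 74.2 vs reported 74.2 → residual 0.0 km
  D: calculated 142.4 vs reported 142.4 → residual 0.0 km
B, C, D are mutually consistent (residuals ≈ 0); A is off by 45.4 km.

A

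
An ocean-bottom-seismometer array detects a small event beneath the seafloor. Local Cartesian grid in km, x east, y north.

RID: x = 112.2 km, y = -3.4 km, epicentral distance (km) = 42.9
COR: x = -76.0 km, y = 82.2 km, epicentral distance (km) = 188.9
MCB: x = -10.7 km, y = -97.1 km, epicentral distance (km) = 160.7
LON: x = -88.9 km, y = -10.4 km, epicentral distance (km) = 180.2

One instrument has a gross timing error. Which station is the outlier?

Solve using three stations at a time. Using RID, MCB, LON (subtract circle equations pairwise → linear system) gives (x, y) ≈ (86.5, 30.8).
Distances from that point to each station vs reported:
  RID: calculated 42.8 vs reported 42.9 → residual 0.1 km
  COR: calculated 170.4 vs reported 188.9 → residual 18.5 km
  MCB: calculated 160.7 vs reported 160.7 → residual 0.0 km
  LON: calculated 180.2 vs reported 180.2 → residual 0.0 km
RID, MCB, LON are mutually consistent (residuals ≈ 0); COR is off by 18.5 km.

COR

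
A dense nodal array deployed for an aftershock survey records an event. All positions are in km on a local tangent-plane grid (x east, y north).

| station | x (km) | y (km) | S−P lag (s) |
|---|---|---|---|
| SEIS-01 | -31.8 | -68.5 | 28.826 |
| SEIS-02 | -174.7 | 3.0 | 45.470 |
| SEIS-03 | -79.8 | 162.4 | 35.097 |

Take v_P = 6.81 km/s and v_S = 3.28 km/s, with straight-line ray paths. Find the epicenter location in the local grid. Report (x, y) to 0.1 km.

Distance from S−P lag: d = Δt · v_P v_S / (v_P − v_S) = Δt · (6.81·3.28)/(6.81−3.28) ≈ 6.3277·Δt.
So d_SEIS-01 = 182.40, d_SEIS-02 = 287.72, d_SEIS-03 = 222.08 km.
Circle about each station: (x + 31.8)² + (y + 68.5)² = 182.40²; (x + 174.7)² + (y − 3.0)² = 287.72²; (x + 79.8)² + (y − 162.4)² = 222.08².
Subtracting pairs of circle equations eliminates x²+y² and gives linear equations (the radical axes):
-285.8 x + 143.0 y = -24687.44
-96.0 x + 461.8 y = 10988.54
Solving the 2×2 system: x ≈ 109.7, y ≈ 46.6 km.

x ≈ 109.7 km, y ≈ 46.6 km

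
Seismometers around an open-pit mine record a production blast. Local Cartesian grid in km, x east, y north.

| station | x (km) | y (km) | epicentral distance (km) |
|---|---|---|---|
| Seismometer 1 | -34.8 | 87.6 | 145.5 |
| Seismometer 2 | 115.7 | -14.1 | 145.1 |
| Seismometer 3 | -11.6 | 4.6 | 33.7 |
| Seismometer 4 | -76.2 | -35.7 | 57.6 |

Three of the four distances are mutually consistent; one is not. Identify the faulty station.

Solve using three stations at a time. Using Seismometer 1, Seismometer 2, Seismometer 4 (subtract circle equations pairwise → linear system) gives (x, y) ≈ (-22.8, -57.4).
Distances from that point to each station vs reported:
  Seismometer 1: calculated 145.5 vs reported 145.5 → residual 0.0 km
  Seismometer 2: calculated 145.1 vs reported 145.1 → residual 0.0 km
  Seismometer 3: calculated 63.0 vs reported 33.7 → residual 29.3 km
  Seismometer 4: calculated 57.6 vs reported 57.6 → residual 0.0 km
Seismometer 1, Seismometer 2, Seismometer 4 are mutually consistent (residuals ≈ 0); Seismometer 3 is off by 29.3 km.

Seismometer 3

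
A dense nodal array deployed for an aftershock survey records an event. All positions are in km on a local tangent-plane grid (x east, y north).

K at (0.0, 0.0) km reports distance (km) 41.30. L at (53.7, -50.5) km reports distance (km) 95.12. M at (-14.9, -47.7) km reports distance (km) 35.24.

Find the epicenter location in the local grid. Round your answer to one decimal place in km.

-36.3 km east, -19.7 km north

Circle about each station: x² + y² = 41.30²; (x − 53.7)² + (y + 50.5)² = 95.12²; (x + 14.9)² + (y + 47.7)² = 35.24².
Subtracting the K equation from the L and M equations removes the quadratic terms:
107.4 x − 101.0 y = -1908.18
-29.8 x − 95.4 y = 2961.13
Solving the 2×2 system: x ≈ -36.3, y ≈ -19.7 km.
Check against K (with the unrounded x, y): √(x²+y²) = 41.30 ≈ 41.30 km. ✓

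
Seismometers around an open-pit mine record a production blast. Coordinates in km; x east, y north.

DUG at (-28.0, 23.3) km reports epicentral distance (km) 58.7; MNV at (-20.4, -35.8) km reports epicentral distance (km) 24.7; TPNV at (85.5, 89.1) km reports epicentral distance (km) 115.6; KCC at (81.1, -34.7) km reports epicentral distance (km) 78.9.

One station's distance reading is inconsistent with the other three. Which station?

TPNV

Solve using three stations at a time. Using DUG, MNV, KCC (subtract circle equations pairwise → linear system) gives (x, y) ≈ (2.6, -26.8).
Distances from that point to each station vs reported:
  DUG: calculated 58.7 vs reported 58.7 → residual 0.0 km
  MNV: calculated 24.7 vs reported 24.7 → residual 0.0 km
  TPNV: calculated 142.5 vs reported 115.6 → residual 26.9 km
  KCC: calculated 78.9 vs reported 78.9 → residual 0.0 km
DUG, MNV, KCC are mutually consistent (residuals ≈ 0); TPNV is off by 26.9 km.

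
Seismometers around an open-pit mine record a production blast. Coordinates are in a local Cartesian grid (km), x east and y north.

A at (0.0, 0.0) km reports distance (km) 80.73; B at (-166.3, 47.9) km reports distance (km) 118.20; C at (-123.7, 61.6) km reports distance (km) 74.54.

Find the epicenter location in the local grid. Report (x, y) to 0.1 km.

x ≈ -49.2 km, y ≈ 64.0 km

Circle about each station: x² + y² = 80.73²; (x + 166.3)² + (y − 47.9)² = 118.20²; (x + 123.7)² + (y − 61.6)² = 74.54².
Subtracting the A equation from the B and C equations removes the quadratic terms:
-332.6 x + 95.8 y = 22496.19
-247.4 x + 123.2 y = 20057.37
Solving the 2×2 system: x ≈ -49.2, y ≈ 64.0 km.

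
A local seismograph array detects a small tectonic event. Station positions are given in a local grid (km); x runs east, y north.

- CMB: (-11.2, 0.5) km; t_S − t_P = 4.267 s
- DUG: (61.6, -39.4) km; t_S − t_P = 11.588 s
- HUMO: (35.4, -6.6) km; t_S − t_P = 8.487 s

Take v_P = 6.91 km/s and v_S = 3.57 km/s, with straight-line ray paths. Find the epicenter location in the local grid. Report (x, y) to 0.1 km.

Distance from S−P lag: d = Δt · v_P v_S / (v_P − v_S) = Δt · (6.91·3.57)/(6.91−3.57) ≈ 7.3858·Δt.
So d_CMB = 31.52, d_DUG = 85.59, d_HUMO = 62.68 km.
Circle about each station: (x + 11.2)² + (y − 0.5)² = 31.52²; (x − 61.6)² + (y + 39.4)² = 85.59²; (x − 35.4)² + (y + 6.6)² = 62.68².
Subtracting the CMB equation from the DUG and HUMO equations removes the quadratic terms:
145.6 x − 79.8 y = -1110.91
93.2 x − 14.2 y = -1764.24
Solving the 2×2 system: x ≈ -23.3, y ≈ -28.6 km.

(-23.3, -28.6)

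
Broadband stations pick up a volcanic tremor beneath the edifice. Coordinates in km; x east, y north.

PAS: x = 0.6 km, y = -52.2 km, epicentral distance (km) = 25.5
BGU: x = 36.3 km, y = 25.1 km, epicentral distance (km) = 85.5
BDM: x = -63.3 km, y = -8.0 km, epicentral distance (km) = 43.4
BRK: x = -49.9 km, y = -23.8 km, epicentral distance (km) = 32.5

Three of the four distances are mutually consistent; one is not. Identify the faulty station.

BDM

Solve using three stations at a time. Using PAS, BGU, BRK (subtract circle equations pairwise → linear system) gives (x, y) ≈ (-20.9, -38.5).
Distances from that point to each station vs reported:
  PAS: calculated 25.5 vs reported 25.5 → residual 0.0 km
  BGU: calculated 85.5 vs reported 85.5 → residual 0.0 km
  BDM: calculated 52.2 vs reported 43.4 → residual 8.8 km
  BRK: calculated 32.5 vs reported 32.5 → residual 0.0 km
PAS, BGU, BRK are mutually consistent (residuals ≈ 0); BDM is off by 8.8 km.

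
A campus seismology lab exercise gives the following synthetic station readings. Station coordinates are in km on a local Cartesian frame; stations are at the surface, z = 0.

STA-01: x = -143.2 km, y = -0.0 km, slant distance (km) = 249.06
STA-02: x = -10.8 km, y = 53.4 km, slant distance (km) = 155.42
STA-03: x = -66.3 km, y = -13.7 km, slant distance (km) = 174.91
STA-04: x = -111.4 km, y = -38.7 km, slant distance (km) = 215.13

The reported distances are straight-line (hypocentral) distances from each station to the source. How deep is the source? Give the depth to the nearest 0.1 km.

Each station gives a sphere (x−x_i)² + (y−y_i)² + z² = d_i² (stations at z=0).
Subtracting the STA-01 sphere from STA-02 and STA-03: z² cancels, leaving linear equations in x and y:
264.8 x + 106.8 y = 20337.47
153.8 x − 27.4 y = 15514.52
Solving: x ≈ 93.500, y ≈ -41.397 km (keep extra digits for the depth step; rounded: 93.5, -41.4).
Then from the STA-01 sphere: z² = 249.06² − (x + 143.2)² − y² with x = 93.500, y = -41.397, so z ≈ 65.500 ≈ 65.5 km.

depth ≈ 65.5 km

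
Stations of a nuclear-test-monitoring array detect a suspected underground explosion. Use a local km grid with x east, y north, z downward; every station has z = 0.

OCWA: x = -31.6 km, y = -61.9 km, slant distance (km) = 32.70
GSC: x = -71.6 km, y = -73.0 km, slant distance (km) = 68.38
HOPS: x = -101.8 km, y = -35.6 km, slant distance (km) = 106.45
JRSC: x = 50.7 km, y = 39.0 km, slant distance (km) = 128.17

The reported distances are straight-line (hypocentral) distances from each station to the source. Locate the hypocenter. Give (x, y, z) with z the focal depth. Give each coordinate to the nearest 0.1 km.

Each station gives a sphere (x−x_i)² + (y−y_i)² + z² = d_i² (stations at z=0).
Subtracting the OCWA sphere from GSC and HOPS: z² cancels, leaving linear equations in x and y:
-80.0 x − 22.2 y = 2018.86
-140.4 x + 52.6 y = -3461.88
Solving: x ≈ -4.005, y ≈ -76.506 km (keep extra digits for the depth step; rounded: -4.0, -76.5).
Then from the OCWA sphere: z² = 32.70² − (x + 31.6)² − (y + 61.9)² with x = -4.005, y = -76.506, so z ≈ 9.720 ≈ 9.7 km.

x ≈ -4.0 km, y ≈ -76.5 km, depth ≈ 9.7 km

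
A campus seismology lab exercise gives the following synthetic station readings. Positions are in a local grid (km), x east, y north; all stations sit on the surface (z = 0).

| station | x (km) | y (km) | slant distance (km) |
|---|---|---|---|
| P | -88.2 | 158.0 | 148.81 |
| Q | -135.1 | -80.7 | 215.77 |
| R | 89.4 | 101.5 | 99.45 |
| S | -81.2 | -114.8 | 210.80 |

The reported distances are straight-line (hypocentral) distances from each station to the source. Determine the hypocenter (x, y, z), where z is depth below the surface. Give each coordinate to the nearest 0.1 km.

Each station gives a sphere (x−x_i)² + (y−y_i)² + z² = d_i² (stations at z=0).
Subtracting the P sphere from Q and R: z² cancels, leaving linear equations in x and y:
-93.8 x − 477.4 y = -32391.02
355.2 x − 113.0 y = -2194.52
Solving: x ≈ 14.500, y ≈ 65.000 km (keep extra digits for the depth step; rounded: 14.5, 65.0).
Then from the P sphere: z² = 148.81² − (x + 88.2)² − (y − 158.0)² with x = 14.500, y = 65.000, so z ≈ 54.297 ≈ 54.3 km.
Check against S (with the unrounded solution): distance 210.80 ≈ 210.80 km. ✓

x ≈ 14.5 km, y ≈ 65.0 km, depth ≈ 54.3 km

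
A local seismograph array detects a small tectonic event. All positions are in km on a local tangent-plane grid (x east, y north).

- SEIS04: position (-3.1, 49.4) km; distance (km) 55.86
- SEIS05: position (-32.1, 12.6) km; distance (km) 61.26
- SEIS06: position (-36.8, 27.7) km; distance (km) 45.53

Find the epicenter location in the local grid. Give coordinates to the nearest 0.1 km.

-55.3 km east, 69.3 km north

Circle about each station: (x + 3.1)² + (y − 49.4)² = 55.86²; (x + 32.1)² + (y − 12.6)² = 61.26²; (x + 36.8)² + (y − 27.7)² = 45.53².
Subtracting the SEIS04 equation from the SEIS05 and SEIS06 equations removes the quadratic terms:
-58.0 x − 73.6 y = -1893.25
-67.4 x − 43.4 y = 718.92
Solving the 2×2 system: x ≈ -55.3, y ≈ 69.3 km.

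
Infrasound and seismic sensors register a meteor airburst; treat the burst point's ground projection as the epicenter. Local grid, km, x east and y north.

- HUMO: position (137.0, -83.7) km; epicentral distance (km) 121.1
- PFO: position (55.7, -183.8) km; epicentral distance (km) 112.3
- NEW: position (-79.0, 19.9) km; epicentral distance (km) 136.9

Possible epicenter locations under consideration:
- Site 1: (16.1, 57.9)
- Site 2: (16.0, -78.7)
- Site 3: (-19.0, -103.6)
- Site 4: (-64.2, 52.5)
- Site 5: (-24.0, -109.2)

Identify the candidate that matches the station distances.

For each candidate, compare |candidate − station| to the reported distance:
Site 1: residuals HUMO 65.1, PFO 132.6, NEW 34.5 → max 132.6 km
Site 2: residuals HUMO 0.0, PFO 0.0, NEW 0.0 → max 0.0 km
Site 3: residuals HUMO 36.2, PFO 2.7, NEW 0.4 → max 36.2 km
Site 4: residuals HUMO 121.9, PFO 152.7, NEW 101.1 → max 152.7 km
Site 5: residuals HUMO 41.9, PFO 3.1, NEW 3.4 → max 41.9 km
Only Site 2 has all residuals ≈ 0.

Site 2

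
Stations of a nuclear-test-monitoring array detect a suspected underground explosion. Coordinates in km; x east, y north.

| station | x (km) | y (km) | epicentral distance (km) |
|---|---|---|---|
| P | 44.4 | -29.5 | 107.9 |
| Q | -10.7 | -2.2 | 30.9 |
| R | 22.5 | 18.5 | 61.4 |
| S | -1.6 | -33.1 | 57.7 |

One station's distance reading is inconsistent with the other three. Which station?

Solve using three stations at a time. Using Q, R, S (subtract circle equations pairwise → linear system) gives (x, y) ≈ (-38.4, 11.3).
Distances from that point to each station vs reported:
  P: calculated 92.3 vs reported 107.9 → residual 15.6 km
  Q: calculated 30.8 vs reported 30.9 → residual 0.1 km
  R: calculated 61.4 vs reported 61.4 → residual 0.0 km
  S: calculated 57.7 vs reported 57.7 → residual 0.0 km
Q, R, S are mutually consistent (residuals ≈ 0); P is off by 15.6 km.

P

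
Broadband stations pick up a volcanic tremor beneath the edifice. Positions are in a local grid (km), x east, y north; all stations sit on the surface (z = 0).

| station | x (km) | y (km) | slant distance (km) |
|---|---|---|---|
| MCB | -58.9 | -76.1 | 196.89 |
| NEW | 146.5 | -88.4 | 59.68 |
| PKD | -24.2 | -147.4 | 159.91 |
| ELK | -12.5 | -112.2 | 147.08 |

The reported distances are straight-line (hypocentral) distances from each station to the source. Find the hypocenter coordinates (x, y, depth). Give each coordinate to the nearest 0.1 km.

(127.1, -122.2, 45.2)

Each station gives a sphere (x−x_i)² + (y−y_i)² + z² = d_i² (stations at z=0).
Subtracting the MCB sphere from NEW and PKD: z² cancels, leaving linear equations in x and y:
410.8 x − 24.6 y = 55220.36
69.4 x − 142.6 y = 26246.44
Solving: x ≈ 127.104, y ≈ -122.198 km (keep extra digits for the depth step; rounded: 127.1, -122.2).
Then from the MCB sphere: z² = 196.89² − (x + 58.9)² − (y + 76.1)² with x = 127.104, y = -122.198, so z ≈ 45.201 ≈ 45.2 km.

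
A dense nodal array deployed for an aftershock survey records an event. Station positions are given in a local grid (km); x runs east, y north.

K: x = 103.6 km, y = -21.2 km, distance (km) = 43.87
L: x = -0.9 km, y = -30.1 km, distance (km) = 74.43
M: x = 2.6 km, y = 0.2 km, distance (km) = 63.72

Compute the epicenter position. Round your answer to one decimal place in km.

(66.3, 1.9)

Circle about each station: (x − 103.6)² + (y + 21.2)² = 43.87²; (x + 0.9)² + (y + 30.1)² = 74.43²; (x − 2.6)² + (y − 0.2)² = 63.72².
Subtracting the K equation from the L and M equations removes the quadratic terms:
-209.0 x − 17.8 y = -13890.83
-202.0 x + 42.8 y = -13311.26
Solving the 2×2 system: x ≈ 66.3, y ≈ 1.9 km.
Check against K (with the unrounded x, y): √((x − 103.6)²+(y + 21.2)²) = 43.88 ≈ 43.87 km. ✓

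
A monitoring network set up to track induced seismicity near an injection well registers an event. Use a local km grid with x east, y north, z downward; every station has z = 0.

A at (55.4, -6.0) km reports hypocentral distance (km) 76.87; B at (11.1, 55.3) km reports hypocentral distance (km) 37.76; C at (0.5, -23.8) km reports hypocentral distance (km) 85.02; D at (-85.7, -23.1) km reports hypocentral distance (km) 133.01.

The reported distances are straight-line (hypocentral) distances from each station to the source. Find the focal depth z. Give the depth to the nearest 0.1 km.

Each station gives a sphere (x−x_i)² + (y−y_i)² + z² = d_i² (stations at z=0).
Subtracting the A sphere from B and C: z² cancels, leaving linear equations in x and y:
-88.6 x + 122.6 y = 4559.32
-109.8 x − 35.6 y = -3857.87
Solving: x ≈ 18.697, y ≈ 50.700 km (keep extra digits for the depth step; rounded: 18.7, 50.7).
Then from the A sphere: z² = 76.87² − (x − 55.4)² − (y + 6.0)² with x = 18.697, y = 50.700, so z ≈ 36.701 ≈ 36.7 km.
Check against D (with the unrounded solution): distance 133.01 ≈ 133.01 km. ✓

36.7 km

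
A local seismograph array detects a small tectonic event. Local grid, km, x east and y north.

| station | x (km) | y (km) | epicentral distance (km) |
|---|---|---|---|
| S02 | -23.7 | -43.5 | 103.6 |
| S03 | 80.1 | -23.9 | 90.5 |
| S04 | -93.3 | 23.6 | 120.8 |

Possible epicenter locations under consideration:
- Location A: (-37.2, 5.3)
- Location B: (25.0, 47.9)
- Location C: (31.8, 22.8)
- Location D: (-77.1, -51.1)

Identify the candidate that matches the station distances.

For each candidate, compare |candidate − station| to the reported distance:
Location A: residuals S02 53.0, S03 30.4, S04 61.8 → max 61.8 km
Location B: residuals S02 0.0, S03 0.0, S04 0.0 → max 0.0 km
Location C: residuals S02 17.1, S03 23.3, S04 4.3 → max 23.3 km
Location D: residuals S02 49.7, S03 69.0, S04 44.4 → max 69.0 km
Only Location B has all residuals ≈ 0.

Location B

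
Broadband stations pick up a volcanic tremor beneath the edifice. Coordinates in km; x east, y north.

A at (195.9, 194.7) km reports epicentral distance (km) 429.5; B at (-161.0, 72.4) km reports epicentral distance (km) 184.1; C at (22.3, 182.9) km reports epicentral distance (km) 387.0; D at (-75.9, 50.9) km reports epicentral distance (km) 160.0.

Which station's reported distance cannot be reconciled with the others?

C

Solve using three stations at a time. Using A, B, D (subtract circle equations pairwise → linear system) gives (x, y) ≈ (-111.8, -104.9).
Distances from that point to each station vs reported:
  A: calculated 429.4 vs reported 429.5 → residual 0.1 km
  B: calculated 184.0 vs reported 184.1 → residual 0.1 km
  C: calculated 317.5 vs reported 387.0 → residual 69.5 km
  D: calculated 159.9 vs reported 160.0 → residual 0.1 km
A, B, D are mutually consistent (residuals ≈ 0); C is off by 69.5 km.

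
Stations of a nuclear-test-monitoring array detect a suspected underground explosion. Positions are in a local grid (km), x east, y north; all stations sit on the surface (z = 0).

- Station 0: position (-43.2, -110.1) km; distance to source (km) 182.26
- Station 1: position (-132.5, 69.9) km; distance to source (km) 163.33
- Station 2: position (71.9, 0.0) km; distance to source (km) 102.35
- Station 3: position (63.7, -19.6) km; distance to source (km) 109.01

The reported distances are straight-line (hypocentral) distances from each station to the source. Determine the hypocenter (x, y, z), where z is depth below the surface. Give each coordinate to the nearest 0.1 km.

Each station gives a sphere (x−x_i)² + (y−y_i)² + z² = d_i² (stations at z=0).
Subtracting the Station 0 sphere from Station 1 and Station 2: z² cancels, leaving linear equations in x and y:
-178.6 x + 360.0 y = 14996.03
230.2 x + 220.2 y = 13924.55
Solving: x ≈ 13.999, y ≈ 48.601 km (keep extra digits for the depth step; rounded: 14.0, 48.6).
Then from the Station 0 sphere: z² = 182.26² − (x + 43.2)² − (y + 110.1)² with x = 13.999, y = 48.601, so z ≈ 69.000 ≈ 69.0 km.

(14.0, 48.6, 69.0)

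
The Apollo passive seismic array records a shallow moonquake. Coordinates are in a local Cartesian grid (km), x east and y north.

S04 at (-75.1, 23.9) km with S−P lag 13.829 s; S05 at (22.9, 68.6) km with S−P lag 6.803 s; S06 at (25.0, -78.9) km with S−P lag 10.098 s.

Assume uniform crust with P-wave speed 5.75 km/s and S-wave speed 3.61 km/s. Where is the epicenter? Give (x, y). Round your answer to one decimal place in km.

Distance from S−P lag: d = Δt · v_P v_S / (v_P − v_S) = Δt · (5.75·3.61)/(5.75−3.61) ≈ 9.6998·Δt.
So d_S04 = 134.14, d_S05 = 65.99, d_S06 = 97.95 km.
Circle about each station: (x + 75.1)² + (y − 23.9)² = 134.14²; (x − 22.9)² + (y − 68.6)² = 65.99²; (x − 25.0)² + (y + 78.9)² = 97.95².
Subtracting the S04 equation from the S05 and S06 equations removes the quadratic terms:
196.0 x + 89.4 y = 12658.01
200.2 x − 205.6 y = 9038.33
Solving the 2×2 system: x ≈ 58.6, y ≈ 13.1 km.
Check against S04 (with the unrounded x, y): √((x + 75.1)²+(y − 23.9)²) = 134.14 ≈ 134.14 km. ✓

58.6 km east, 13.1 km north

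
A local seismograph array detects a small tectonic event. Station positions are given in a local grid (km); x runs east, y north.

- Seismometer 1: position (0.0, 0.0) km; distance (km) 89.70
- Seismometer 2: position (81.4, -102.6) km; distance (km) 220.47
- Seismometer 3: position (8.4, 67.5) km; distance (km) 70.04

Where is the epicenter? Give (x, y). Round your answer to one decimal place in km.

Circle about each station: x² + y² = 89.70²; (x − 81.4)² + (y + 102.6)² = 220.47²; (x − 8.4)² + (y − 67.5)² = 70.04².
Subtracting the Seismometer 1 equation from the Seismometer 2 and Seismometer 3 equations removes the quadratic terms:
162.8 x − 205.2 y = -23408.21
16.8 x + 135.0 y = 7767.30
Solving the 2×2 system: x ≈ -61.6, y ≈ 65.2 km.
Check against Seismometer 1 (with the unrounded x, y): √(x²+y²) = 89.70 ≈ 89.70 km. ✓

x ≈ -61.6 km, y ≈ 65.2 km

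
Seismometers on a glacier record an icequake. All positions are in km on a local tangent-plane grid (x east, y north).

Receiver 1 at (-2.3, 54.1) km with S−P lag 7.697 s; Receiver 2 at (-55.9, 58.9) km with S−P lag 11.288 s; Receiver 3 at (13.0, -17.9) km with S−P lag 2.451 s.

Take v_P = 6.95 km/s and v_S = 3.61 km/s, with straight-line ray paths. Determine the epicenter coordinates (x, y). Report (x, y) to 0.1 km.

1.4 km east, -3.6 km north

Distance from S−P lag: d = Δt · v_P v_S / (v_P − v_S) = Δt · (6.95·3.61)/(6.95−3.61) ≈ 7.5118·Δt.
So d_Receiver 1 = 57.82, d_Receiver 2 = 84.79, d_Receiver 3 = 18.41 km.
Circle about each station: (x + 2.3)² + (y − 54.1)² = 57.82²; (x + 55.9)² + (y − 58.9)² = 84.79²; (x − 13.0)² + (y + 17.9)² = 18.41².
Subtracting pairs of circle equations eliminates x²+y² and gives linear equations (the radical axes):
-107.2 x + 9.6 y = -184.27
30.6 x − 144.0 y = 561.53
Solving the 2×2 system: x ≈ 1.4, y ≈ -3.6 km.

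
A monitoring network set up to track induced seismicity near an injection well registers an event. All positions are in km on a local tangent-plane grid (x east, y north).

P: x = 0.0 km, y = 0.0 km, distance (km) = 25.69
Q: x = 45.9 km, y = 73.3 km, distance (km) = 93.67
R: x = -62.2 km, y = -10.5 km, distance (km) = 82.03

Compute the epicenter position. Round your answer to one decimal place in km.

Circle about each station: x² + y² = 25.69²; (x − 45.9)² + (y − 73.3)² = 93.67²; (x + 62.2)² + (y + 10.5)² = 82.03².
Subtracting pairs of circle equations eliminates x²+y² and gives linear equations (the radical axes):
91.8 x + 146.6 y = -634.39
-124.4 x − 21.0 y = -2089.85
Solving the 2×2 system: x ≈ 19.6, y ≈ -16.6 km.

(19.6, -16.6)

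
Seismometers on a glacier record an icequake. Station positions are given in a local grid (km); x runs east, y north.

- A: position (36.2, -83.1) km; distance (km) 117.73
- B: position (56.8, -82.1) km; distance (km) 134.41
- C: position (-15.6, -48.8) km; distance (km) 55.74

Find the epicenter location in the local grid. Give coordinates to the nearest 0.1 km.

Circle about each station: (x − 36.2)² + (y + 83.1)² = 117.73²; (x − 56.8)² + (y + 82.1)² = 134.41²; (x + 15.6)² + (y + 48.8)² = 55.74².
Subtracting pairs of circle equations eliminates x²+y² and gives linear equations (the radical axes):
41.2 x + 2.0 y = -2455.10
-103.6 x + 68.6 y = 5162.16
Solving the 2×2 system: x ≈ -58.9, y ≈ -13.7 km.

(-58.9, -13.7)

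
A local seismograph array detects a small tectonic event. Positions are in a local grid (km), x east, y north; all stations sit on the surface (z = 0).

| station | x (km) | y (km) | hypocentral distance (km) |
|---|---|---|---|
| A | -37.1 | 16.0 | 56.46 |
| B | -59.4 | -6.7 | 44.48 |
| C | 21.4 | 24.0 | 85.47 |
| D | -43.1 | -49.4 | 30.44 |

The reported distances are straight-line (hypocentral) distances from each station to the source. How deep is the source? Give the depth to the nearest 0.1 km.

Each station gives a sphere (x−x_i)² + (y−y_i)² + z² = d_i² (stations at z=0).
Subtracting the A sphere from B and C: z² cancels, leaving linear equations in x and y:
-44.6 x − 45.4 y = 3150.10
117.0 x + 16.0 y = -4715.84
Solving: x ≈ -35.600, y ≈ -34.412 km (keep extra digits for the depth step; rounded: -35.6, -34.4).
Then from the A sphere: z² = 56.46² − (x + 37.1)² − (y − 16.0)² with x = -35.600, y = -34.412, so z ≈ 25.379 ≈ 25.4 km.

depth ≈ 25.4 km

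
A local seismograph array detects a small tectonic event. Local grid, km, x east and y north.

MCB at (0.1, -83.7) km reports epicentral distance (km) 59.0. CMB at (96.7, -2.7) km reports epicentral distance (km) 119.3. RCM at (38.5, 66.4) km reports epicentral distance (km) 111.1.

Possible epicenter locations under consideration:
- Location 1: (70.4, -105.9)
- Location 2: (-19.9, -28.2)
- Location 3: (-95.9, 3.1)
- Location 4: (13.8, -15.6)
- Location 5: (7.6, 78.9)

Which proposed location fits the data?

Location 2

For each candidate, compare |candidate − station| to the reported distance:
Location 1: residuals MCB 14.7, CMB 12.8, RCM 64.1 → max 64.1 km
Location 2: residuals MCB 0.0, CMB 0.1, RCM 0.1 → max 0.1 km
Location 3: residuals MCB 70.4, CMB 73.4, RCM 37.5 → max 73.4 km
Location 4: residuals MCB 10.5, CMB 35.4, RCM 25.5 → max 35.4 km
Location 5: residuals MCB 103.8, CMB 1.5, RCM 77.8 → max 103.8 km
Only Location 2 has all residuals ≈ 0.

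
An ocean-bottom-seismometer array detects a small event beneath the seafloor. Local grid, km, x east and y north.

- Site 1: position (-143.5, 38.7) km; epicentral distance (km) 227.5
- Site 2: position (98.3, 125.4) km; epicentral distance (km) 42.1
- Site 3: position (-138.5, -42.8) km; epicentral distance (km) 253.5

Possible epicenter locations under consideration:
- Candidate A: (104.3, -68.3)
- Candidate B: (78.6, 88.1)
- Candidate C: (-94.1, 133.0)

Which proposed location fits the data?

For each candidate, compare |candidate − station| to the reported distance:
Candidate A: residuals Site 1 42.4, Site 2 151.7, Site 3 9.4 → max 151.7 km
Candidate B: residuals Site 1 0.0, Site 2 0.1, Site 3 0.0 → max 0.1 km
Candidate C: residuals Site 1 121.0, Site 2 150.5, Site 3 72.2 → max 150.5 km
Only Candidate B has all residuals ≈ 0.

Candidate B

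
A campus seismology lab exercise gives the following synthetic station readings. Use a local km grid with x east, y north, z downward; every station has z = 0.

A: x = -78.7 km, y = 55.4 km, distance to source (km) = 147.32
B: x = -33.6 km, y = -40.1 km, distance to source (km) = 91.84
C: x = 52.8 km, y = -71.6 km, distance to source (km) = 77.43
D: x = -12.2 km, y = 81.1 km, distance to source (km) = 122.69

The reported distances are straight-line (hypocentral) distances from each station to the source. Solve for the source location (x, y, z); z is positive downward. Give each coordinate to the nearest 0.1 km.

x ≈ 37.7 km, y ≈ -17.5 km, depth ≈ 53.3 km

Each station gives a sphere (x−x_i)² + (y−y_i)² + z² = d_i² (stations at z=0).
Subtracting the A sphere from B and C: z² cancels, leaving linear equations in x and y:
90.2 x − 191.0 y = 6742.72
263.0 x − 254.0 y = 14359.33
Solving: x ≈ 37.698, y ≈ -17.499 km (keep extra digits for the depth step; rounded: 37.7, -17.5).
Then from the A sphere: z² = 147.32² − (x + 78.7)² − (y − 55.4)² with x = 37.698, y = -17.499, so z ≈ 53.296 ≈ 53.3 km.
Check against D (with the unrounded solution): distance 122.69 ≈ 122.69 km. ✓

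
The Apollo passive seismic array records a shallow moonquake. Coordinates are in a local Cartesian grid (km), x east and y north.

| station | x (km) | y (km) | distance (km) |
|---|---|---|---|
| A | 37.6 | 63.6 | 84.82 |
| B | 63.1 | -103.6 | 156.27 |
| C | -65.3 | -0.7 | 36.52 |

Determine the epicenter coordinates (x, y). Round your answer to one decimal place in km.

(-34.3, 18.6)

Circle about each station: (x − 37.6)² + (y − 63.6)² = 84.82²; (x − 63.1)² + (y + 103.6)² = 156.27²; (x + 65.3)² + (y + 0.7)² = 36.52².
Subtracting pairs of circle equations eliminates x²+y² and gives linear equations (the radical axes):
51.0 x − 334.4 y = -7970.03
-205.8 x − 128.6 y = 4666.58
Solving the 2×2 system: x ≈ -34.3, y ≈ 18.6 km.
Check against A (with the unrounded x, y): √((x − 37.6)²+(y − 63.6)²) = 84.82 ≈ 84.82 km. ✓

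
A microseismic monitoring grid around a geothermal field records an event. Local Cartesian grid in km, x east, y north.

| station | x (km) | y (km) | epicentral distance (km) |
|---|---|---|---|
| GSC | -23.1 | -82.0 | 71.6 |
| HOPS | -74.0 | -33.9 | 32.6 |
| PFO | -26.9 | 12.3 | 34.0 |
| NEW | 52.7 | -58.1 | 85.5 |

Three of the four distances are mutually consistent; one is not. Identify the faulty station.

NEW

Solve using three stations at a time. Using GSC, HOPS, PFO (subtract circle equations pairwise → linear system) gives (x, y) ≈ (-47.6, -14.7).
Distances from that point to each station vs reported:
  GSC: calculated 71.6 vs reported 71.6 → residual 0.0 km
  HOPS: calculated 32.6 vs reported 32.6 → residual 0.0 km
  PFO: calculated 34.0 vs reported 34.0 → residual 0.0 km
  NEW: calculated 109.3 vs reported 85.5 → residual 23.8 km
GSC, HOPS, PFO are mutually consistent (residuals ≈ 0); NEW is off by 23.8 km.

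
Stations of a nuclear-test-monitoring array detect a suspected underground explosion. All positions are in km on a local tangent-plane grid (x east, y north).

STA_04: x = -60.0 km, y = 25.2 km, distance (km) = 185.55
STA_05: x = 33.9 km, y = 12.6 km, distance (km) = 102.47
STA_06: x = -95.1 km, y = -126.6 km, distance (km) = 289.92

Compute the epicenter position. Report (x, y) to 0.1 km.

(120.8, 66.9)

Circle about each station: (x + 60.0)² + (y − 25.2)² = 185.55²; (x − 33.9)² + (y − 12.6)² = 102.47²; (x + 95.1)² + (y + 126.6)² = 289.92².
Subtracting pairs of circle equations eliminates x²+y² and gives linear equations (the radical axes):
187.8 x − 25.2 y = 21001.63
-70.2 x − 303.6 y = -28788.27
Solving the 2×2 system: x ≈ 120.8, y ≈ 66.9 km.
Check against STA_04 (with the unrounded x, y): √((x + 60.0)²+(y − 25.2)²) = 185.55 ≈ 185.55 km. ✓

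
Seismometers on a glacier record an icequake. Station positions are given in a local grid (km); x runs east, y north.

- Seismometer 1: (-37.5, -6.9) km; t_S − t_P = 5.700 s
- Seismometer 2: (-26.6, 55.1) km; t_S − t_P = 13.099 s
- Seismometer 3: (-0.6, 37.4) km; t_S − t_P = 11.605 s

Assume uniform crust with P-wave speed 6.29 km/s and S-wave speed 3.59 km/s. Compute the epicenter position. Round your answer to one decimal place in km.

Distance from S−P lag: d = Δt · v_P v_S / (v_P − v_S) = Δt · (6.29·3.59)/(6.29−3.59) ≈ 8.3634·Δt.
So d_Seismometer 1 = 47.67, d_Seismometer 2 = 109.55, d_Seismometer 3 = 97.06 km.
Circle about each station: (x + 37.5)² + (y + 6.9)² = 47.67²; (x + 26.6)² + (y − 55.1)² = 109.55²; (x + 0.6)² + (y − 37.4)² = 97.06².
Subtracting the Seismometer 1 equation from the Seismometer 2 and Seismometer 3 equations removes the quadratic terms:
21.8 x + 124.0 y = -7439.06
73.8 x + 88.6 y = -7202.95
Solving the 2×2 system: x ≈ -32.4, y ≈ -54.3 km.
Check against Seismometer 1 (with the unrounded x, y): √((x + 37.5)²+(y + 6.9)²) = 47.66 ≈ 47.67 km. ✓

(-32.4, -54.3)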